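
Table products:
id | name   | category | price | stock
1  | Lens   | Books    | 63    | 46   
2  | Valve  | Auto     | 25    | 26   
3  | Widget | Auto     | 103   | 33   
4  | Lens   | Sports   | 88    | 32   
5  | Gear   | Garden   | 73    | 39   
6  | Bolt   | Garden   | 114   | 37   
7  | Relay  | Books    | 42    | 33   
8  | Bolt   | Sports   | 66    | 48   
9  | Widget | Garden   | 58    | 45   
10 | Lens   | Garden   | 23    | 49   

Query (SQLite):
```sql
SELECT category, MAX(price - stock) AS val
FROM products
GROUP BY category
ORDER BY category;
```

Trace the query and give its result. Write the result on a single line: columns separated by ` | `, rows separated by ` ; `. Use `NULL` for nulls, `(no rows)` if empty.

Auto | 70 ; Books | 17 ; Garden | 77 ; Sports | 56

For each row compute price - stock.
Group by category; take MAX of the expression per group.
  Auto: ids {2, 3} → MAX(price - stock)=70
  Books: ids {1, 7} → MAX(price - stock)=17
  Garden: ids {5, 6, 9, 10} → MAX(price - stock)=77
  Sports: ids {4, 8} → MAX(price - stock)=56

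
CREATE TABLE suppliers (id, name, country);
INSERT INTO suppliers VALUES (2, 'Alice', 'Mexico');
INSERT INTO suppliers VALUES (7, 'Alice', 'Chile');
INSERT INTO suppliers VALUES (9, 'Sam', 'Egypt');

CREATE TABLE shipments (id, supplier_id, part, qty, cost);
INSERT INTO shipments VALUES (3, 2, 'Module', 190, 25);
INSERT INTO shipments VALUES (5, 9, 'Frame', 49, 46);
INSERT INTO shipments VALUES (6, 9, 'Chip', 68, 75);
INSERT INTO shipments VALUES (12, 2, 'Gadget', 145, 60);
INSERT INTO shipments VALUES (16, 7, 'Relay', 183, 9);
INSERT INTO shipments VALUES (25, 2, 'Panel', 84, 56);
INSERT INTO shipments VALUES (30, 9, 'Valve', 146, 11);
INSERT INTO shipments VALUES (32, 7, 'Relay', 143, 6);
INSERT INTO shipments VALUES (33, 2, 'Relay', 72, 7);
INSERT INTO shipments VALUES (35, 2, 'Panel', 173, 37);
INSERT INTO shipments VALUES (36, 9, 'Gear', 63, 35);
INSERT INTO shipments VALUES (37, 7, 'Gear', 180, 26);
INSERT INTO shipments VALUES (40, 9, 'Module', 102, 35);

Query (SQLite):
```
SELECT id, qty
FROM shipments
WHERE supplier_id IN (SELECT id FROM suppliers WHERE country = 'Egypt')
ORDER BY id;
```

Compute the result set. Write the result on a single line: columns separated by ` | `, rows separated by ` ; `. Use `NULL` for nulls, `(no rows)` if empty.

5 | 49 ; 6 | 68 ; 30 | 146 ; 36 | 63 ; 40 | 102

Inner query: suppliers.id where country = 'Egypt'.
Outer: keep shipments rows whose supplier_id is in that set.
Inner query → {9}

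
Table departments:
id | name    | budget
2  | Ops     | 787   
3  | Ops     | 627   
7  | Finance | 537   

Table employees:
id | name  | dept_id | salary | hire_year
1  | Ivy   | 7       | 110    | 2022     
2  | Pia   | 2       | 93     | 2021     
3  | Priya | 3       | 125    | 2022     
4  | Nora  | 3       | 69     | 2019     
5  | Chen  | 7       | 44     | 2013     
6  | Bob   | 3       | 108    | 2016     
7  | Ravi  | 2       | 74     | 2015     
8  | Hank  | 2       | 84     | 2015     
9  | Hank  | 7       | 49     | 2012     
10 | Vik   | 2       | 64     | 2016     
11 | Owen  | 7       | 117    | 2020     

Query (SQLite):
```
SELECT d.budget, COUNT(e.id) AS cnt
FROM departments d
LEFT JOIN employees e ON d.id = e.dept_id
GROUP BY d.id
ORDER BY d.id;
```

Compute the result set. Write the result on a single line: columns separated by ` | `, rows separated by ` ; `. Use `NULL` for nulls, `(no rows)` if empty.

LEFT JOIN keeps every departments row; unmatched ones get NULL for employees columns.
Group by departments.id and compute COUNT(e.id). COUNT(col) of an all-NULL group is 0.
  2: ids {2, 7, 8, 10} → COUNT(e.id)=4
  3: ids {3, 4, 6} → COUNT(e.id)=3
  7: ids {1, 5, 9, 11} → COUNT(e.id)=4

787 | 4 ; 627 | 3 ; 537 | 4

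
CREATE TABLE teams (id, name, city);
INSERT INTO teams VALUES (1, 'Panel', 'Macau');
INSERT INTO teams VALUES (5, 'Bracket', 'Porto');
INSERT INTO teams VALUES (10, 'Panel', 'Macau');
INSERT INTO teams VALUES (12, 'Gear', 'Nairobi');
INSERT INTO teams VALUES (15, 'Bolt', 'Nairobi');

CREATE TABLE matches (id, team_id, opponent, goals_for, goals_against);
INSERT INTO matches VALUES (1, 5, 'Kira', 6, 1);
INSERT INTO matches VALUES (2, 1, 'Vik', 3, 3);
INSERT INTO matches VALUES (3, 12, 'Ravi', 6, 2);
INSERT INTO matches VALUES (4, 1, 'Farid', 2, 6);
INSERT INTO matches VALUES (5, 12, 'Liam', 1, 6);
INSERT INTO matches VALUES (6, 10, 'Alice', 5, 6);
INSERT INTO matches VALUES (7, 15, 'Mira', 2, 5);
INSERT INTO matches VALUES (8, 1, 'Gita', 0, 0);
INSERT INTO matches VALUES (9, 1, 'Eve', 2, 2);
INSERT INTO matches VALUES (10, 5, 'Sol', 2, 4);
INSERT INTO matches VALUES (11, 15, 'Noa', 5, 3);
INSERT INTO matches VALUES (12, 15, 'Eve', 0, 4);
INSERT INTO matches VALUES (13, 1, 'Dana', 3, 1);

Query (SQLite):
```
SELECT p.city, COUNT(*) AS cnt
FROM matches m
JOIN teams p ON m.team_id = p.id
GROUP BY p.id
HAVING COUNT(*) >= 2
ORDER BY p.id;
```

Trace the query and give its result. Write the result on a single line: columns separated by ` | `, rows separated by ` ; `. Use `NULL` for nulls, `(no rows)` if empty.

Join each matches row to its teams via team_id.
Group joined rows by teams.id; compute COUNT(*) per group.
HAVING: keep groups with count ≥ 2.
  1: ids {2, 4, 8, 9, 13} → COUNT(*)=5
  5: ids {1, 10} → COUNT(*)=2
  10: ids {6} → COUNT(*)=1
  12: ids {3, 5} → COUNT(*)=2
  15: ids {7, 11, 12} → COUNT(*)=3

Macau | 5 ; Porto | 2 ; Nairobi | 2 ; Nairobi | 3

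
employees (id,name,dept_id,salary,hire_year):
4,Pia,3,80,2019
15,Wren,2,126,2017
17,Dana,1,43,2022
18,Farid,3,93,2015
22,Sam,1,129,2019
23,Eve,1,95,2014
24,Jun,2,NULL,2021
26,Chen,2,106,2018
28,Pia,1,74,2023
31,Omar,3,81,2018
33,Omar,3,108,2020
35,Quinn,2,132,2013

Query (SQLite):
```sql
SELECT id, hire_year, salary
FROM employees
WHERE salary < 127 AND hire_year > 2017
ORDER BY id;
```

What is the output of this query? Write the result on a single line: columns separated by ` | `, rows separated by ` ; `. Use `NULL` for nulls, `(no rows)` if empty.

4 | 2019 | 80 ; 17 | 2022 | 43 ; 26 | 2018 | 106 ; 28 | 2023 | 74 ; 31 | 2018 | 81 ; 33 | 2020 | 108

salary < 127: ids {4, 15, 17, 18, 23, 26, 28, 31, 33}
hire_year > 2017: ids {4, 17, 22, 24, 26, 28, 31, 33}
Combine with AND.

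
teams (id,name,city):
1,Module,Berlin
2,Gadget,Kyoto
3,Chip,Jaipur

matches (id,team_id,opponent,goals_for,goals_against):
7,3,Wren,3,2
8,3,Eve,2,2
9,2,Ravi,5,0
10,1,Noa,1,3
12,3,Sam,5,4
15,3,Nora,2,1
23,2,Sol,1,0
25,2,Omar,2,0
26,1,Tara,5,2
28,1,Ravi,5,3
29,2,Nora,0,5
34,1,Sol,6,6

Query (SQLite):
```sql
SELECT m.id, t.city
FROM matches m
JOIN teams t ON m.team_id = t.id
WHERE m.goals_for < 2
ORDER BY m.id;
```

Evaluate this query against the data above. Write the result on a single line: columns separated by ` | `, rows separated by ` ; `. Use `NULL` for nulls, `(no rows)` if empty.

10 | Berlin ; 23 | Kyoto ; 29 | Kyoto

Each matches row matches the teams row where team_id = teams.id.
Then keep rows with m.goals_for < 2.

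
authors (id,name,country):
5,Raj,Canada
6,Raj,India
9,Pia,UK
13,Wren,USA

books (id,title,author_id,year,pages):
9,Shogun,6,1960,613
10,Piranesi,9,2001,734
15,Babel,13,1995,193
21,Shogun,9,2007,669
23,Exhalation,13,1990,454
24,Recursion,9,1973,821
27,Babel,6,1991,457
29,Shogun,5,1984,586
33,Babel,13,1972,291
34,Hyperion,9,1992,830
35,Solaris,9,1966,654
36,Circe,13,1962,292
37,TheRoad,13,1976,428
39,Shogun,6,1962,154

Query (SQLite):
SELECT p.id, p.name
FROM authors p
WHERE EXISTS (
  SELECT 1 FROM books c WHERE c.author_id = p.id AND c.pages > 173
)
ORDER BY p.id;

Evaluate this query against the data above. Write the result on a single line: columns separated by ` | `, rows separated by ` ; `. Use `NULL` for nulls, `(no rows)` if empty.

For each authors row, check whether any books with matching author_id has pages > 173.
Keep rows where that is true.

5 | Raj ; 6 | Raj ; 9 | Pia ; 13 | Wren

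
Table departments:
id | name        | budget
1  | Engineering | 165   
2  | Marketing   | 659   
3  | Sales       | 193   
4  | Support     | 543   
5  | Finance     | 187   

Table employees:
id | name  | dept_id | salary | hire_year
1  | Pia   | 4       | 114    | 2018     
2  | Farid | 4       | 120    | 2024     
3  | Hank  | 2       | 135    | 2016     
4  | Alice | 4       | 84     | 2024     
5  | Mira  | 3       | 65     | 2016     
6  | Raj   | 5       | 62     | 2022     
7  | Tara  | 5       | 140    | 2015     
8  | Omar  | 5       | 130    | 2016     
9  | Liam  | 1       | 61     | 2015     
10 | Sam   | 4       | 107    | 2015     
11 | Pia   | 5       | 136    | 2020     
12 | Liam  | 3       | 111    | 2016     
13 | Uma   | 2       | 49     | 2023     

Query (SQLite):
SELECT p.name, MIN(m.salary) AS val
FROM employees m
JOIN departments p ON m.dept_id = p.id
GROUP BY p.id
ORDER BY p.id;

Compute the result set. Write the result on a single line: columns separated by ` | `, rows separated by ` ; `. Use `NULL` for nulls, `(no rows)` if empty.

Engineering | 61 ; Marketing | 49 ; Sales | 65 ; Support | 84 ; Finance | 62

Join each employees row to its departments via dept_id.
Group joined rows by departments.id; compute MIN(m.salary) per group.
  1: ids {9} → MIN(m.salary)=61
  2: ids {3, 13} → MIN(m.salary)=49
  3: ids {5, 12} → MIN(m.salary)=65
  4: ids {1, 2, 4, 10} → MIN(m.salary)=84
  5: ids {6, 7, 8, 11} → MIN(m.salary)=62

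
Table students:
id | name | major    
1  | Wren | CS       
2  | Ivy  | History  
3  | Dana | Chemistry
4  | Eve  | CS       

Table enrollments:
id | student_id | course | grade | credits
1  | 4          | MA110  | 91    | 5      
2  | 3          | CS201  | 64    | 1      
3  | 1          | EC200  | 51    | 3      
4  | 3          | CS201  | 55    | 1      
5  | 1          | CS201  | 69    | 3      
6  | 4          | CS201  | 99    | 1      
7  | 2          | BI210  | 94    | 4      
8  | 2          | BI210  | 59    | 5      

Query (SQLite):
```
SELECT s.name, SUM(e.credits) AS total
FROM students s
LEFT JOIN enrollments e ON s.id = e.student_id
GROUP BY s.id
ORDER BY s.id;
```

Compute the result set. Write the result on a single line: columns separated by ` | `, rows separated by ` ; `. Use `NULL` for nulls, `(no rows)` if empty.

Wren | 6 ; Ivy | 9 ; Dana | 2 ; Eve | 6

LEFT JOIN keeps every students row; unmatched ones get NULL for enrollments columns.
Group by students.id and compute SUM(e.credits). SUM over an all-NULL group is NULL.
  1: ids {3, 5} → SUM(e.credits)=6
  2: ids {7, 8} → SUM(e.credits)=9
  3: ids {2, 4} → SUM(e.credits)=2
  4: ids {1, 6} → SUM(e.credits)=6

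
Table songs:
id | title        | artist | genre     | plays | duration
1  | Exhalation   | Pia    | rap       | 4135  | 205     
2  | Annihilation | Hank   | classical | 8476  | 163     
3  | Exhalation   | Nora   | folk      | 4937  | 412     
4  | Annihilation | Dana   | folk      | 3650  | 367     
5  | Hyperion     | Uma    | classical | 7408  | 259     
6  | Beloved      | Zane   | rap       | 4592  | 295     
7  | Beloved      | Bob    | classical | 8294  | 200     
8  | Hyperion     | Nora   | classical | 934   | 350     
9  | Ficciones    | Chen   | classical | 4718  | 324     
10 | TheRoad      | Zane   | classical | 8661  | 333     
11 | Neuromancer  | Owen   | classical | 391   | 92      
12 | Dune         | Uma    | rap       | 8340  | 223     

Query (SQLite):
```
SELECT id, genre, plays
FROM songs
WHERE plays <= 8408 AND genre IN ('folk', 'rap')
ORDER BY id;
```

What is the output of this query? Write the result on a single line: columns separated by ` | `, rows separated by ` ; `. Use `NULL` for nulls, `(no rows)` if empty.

plays <= 8408: ids {1, 3, 4, 5, 6, 7, 8, 9, 11, 12}
genre IN ('folk', 'rap'): ids {1, 3, 4, 6, 12}
Combine with AND.

1 | rap | 4135 ; 3 | folk | 4937 ; 4 | folk | 3650 ; 6 | rap | 4592 ; 12 | rap | 8340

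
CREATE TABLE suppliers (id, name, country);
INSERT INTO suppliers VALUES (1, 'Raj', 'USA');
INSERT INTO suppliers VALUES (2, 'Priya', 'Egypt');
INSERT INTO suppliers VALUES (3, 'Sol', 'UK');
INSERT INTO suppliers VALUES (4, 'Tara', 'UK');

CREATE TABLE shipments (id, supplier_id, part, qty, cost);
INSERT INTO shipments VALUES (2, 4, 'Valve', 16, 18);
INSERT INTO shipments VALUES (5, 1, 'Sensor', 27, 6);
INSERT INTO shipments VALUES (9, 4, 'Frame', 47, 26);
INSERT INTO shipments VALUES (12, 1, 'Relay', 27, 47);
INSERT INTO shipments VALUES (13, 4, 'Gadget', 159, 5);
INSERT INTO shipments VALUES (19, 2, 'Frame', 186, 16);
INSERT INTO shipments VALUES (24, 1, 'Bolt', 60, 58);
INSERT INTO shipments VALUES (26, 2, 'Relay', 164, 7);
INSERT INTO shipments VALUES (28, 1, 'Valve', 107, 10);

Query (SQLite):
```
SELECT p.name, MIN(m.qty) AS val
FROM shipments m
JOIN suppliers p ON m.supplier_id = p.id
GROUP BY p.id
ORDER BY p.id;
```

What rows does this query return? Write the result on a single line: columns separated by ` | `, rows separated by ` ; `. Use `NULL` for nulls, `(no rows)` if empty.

Join each shipments row to its suppliers via supplier_id.
Group joined rows by suppliers.id; compute MIN(m.qty) per group.
  1: ids {5, 12, 24, 28} → MIN(m.qty)=27
  2: ids {19, 26} → MIN(m.qty)=164
  4: ids {2, 9, 13} → MIN(m.qty)=16

Raj | 27 ; Priya | 164 ; Tara | 16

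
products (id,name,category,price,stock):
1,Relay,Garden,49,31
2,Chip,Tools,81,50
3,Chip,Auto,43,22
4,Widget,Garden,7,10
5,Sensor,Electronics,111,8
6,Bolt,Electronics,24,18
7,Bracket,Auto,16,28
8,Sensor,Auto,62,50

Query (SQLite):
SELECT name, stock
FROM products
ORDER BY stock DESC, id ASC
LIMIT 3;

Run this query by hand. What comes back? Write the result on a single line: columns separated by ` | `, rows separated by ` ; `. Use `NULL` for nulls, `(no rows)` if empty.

Chip | 50 ; Sensor | 50 ; Relay | 31

Sort by stock desc, tiebreak id asc: (50, id=2), (50, id=8), (31, id=1), (28, id=7), (22, id=3), (18, id=6) …. Take first 3.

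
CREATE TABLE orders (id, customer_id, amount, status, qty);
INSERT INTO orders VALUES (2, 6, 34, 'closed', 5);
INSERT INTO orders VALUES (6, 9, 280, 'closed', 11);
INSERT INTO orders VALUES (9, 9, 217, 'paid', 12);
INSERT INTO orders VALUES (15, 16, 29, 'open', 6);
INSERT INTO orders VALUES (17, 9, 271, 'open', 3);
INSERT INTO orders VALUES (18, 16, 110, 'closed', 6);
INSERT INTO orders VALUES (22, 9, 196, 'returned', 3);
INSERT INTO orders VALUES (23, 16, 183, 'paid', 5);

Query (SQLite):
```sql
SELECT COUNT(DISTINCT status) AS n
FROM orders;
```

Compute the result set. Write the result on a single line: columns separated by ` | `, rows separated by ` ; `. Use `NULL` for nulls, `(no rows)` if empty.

4

Count distinct non-NULL status values.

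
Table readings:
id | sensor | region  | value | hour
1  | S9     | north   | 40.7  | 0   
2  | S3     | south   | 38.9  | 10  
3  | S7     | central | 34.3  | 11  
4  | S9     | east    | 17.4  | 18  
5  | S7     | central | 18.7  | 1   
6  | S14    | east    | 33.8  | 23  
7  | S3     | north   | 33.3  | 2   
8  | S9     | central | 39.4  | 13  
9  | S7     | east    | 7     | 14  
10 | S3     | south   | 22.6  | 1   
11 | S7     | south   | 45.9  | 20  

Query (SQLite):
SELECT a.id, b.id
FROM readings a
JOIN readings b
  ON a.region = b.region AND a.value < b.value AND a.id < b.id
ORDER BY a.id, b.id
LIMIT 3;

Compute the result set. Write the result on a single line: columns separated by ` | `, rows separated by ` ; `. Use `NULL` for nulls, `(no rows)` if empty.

2 | 11 ; 3 | 8 ; 4 | 6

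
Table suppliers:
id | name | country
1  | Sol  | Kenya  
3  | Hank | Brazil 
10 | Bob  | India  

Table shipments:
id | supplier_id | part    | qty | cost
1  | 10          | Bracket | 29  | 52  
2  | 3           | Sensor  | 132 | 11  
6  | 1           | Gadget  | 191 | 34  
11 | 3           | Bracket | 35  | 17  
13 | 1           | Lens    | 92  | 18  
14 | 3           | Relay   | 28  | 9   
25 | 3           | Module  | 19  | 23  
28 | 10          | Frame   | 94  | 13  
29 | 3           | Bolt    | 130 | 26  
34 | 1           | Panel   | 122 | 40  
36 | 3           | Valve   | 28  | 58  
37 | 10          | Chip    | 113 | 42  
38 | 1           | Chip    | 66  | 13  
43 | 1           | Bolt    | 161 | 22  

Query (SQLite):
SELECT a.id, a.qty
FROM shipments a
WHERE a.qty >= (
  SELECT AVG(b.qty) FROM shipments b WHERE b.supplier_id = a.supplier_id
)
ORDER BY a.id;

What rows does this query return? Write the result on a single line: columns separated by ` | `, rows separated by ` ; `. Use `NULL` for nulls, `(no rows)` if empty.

For each shipments row a, compute AVG(qty) over rows sharing a.supplier_id.
Keep row a if a.qty >= that per-group AVG.
  supplier_id=1: AVG(qty) = 126.4
  supplier_id=3: AVG(qty) = 62.0
  supplier_id=10: AVG(qty) = 78.666667

2 | 132 ; 6 | 191 ; 28 | 94 ; 29 | 130 ; 37 | 113 ; 43 | 161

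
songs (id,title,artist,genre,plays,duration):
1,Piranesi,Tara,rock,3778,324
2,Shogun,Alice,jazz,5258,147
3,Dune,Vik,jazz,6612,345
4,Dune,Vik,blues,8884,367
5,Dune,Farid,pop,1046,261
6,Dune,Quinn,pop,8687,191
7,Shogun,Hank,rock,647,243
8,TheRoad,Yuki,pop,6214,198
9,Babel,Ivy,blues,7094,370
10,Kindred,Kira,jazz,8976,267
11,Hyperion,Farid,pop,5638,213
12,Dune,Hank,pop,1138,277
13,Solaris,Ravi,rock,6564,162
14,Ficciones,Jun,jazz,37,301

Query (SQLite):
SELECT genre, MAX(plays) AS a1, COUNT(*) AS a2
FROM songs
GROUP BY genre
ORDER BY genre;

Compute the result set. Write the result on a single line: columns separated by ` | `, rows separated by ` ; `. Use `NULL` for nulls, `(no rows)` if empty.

Group songs by genre.
Per group compute: MAX(plays), COUNT(*).
  blues: ids {4, 9} → MAX(plays)=8884, COUNT(*)=2
  jazz: ids {2, 3, 10, 14} → MAX(plays)=8976, COUNT(*)=4
  pop: ids {5, 6, 8, 11, 12} → MAX(plays)=8687, COUNT(*)=5
  rock: ids {1, 7, 13} → MAX(plays)=6564, COUNT(*)=3

blues | 8884 | 2 ; jazz | 8976 | 4 ; pop | 8687 | 5 ; rock | 6564 | 3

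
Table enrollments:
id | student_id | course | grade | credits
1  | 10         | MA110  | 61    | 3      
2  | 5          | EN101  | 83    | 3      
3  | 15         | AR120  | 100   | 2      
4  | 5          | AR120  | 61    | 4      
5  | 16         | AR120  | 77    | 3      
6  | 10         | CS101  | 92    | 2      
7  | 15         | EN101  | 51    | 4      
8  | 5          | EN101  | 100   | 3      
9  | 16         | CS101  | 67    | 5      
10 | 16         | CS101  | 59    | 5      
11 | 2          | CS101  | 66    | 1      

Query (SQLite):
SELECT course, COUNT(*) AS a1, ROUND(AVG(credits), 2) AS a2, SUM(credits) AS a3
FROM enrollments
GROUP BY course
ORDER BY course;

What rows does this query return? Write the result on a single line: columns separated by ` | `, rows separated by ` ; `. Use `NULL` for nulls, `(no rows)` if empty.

Group enrollments by course.
Per group compute: COUNT(*), ROUND(AVG(credits), 2), SUM(credits).
  AR120: ids {3, 4, 5} → COUNT(*)=3, ROUND(AVG(credits), 2)=3, SUM(credits)=9
  CS101: ids {6, 9, 10, 11} → COUNT(*)=4, ROUND(AVG(credits), 2)=3.25, SUM(credits)=13
  EN101: ids {2, 7, 8} → COUNT(*)=3, ROUND(AVG(credits), 2)=3.33, SUM(credits)=10
  MA110: ids {1} → COUNT(*)=1, ROUND(AVG(credits), 2)=3, SUM(credits)=3

AR120 | 3 | 3 | 9 ; CS101 | 4 | 3.25 | 13 ; EN101 | 3 | 3.33 | 10 ; MA110 | 1 | 3 | 3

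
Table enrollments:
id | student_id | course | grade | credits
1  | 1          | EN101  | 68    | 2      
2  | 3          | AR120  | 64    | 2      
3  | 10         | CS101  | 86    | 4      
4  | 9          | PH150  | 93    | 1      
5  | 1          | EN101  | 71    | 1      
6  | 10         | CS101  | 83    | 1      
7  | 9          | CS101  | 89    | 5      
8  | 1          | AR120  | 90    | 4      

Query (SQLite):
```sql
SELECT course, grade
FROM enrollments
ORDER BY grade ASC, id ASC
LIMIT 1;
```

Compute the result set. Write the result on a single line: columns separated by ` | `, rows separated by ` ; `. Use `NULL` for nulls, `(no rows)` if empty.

AR120 | 64

Sort by grade asc, tiebreak id asc: (64, id=2), (68, id=1), (71, id=5), (83, id=6) …. Take first 1.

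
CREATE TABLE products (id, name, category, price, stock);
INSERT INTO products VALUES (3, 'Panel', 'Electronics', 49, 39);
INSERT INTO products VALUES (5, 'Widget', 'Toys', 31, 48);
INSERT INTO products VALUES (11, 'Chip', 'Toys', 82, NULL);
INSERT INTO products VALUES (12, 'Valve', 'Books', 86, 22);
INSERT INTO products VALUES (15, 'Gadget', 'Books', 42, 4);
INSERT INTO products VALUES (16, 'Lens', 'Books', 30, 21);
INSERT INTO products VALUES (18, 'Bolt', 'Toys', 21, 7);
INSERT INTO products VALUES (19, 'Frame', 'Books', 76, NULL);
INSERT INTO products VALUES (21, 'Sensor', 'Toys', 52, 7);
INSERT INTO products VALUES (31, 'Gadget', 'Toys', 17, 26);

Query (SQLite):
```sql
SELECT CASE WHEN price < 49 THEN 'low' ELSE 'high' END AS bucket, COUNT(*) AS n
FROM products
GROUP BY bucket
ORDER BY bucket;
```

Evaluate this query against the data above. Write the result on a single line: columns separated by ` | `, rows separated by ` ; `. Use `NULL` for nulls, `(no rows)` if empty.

high | 5 ; low | 5

Bucket rows by price < 49 → 'low' else 'high'; count each bucket.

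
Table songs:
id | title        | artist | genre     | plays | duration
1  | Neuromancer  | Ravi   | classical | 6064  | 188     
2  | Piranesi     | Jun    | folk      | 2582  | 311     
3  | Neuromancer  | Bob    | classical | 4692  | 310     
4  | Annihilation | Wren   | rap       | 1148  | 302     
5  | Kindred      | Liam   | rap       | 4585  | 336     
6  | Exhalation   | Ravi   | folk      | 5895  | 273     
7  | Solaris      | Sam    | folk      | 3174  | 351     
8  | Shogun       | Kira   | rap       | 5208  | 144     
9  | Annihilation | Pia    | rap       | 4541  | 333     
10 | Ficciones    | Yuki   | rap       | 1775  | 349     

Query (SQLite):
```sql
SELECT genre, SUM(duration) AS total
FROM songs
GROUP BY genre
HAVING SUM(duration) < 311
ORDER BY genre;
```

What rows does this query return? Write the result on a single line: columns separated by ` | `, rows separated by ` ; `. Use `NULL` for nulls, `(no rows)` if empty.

Partition songs by genre; compute SUM(duration) within each group.
HAVING: keep groups where SUM(duration) < 311.
  classical: ids {1, 3} → SUM(duration)=498
  folk: ids {2, 6, 7} → SUM(duration)=935
  rap: ids {4, 5, 8, 9, 10} → SUM(duration)=1464

(no rows)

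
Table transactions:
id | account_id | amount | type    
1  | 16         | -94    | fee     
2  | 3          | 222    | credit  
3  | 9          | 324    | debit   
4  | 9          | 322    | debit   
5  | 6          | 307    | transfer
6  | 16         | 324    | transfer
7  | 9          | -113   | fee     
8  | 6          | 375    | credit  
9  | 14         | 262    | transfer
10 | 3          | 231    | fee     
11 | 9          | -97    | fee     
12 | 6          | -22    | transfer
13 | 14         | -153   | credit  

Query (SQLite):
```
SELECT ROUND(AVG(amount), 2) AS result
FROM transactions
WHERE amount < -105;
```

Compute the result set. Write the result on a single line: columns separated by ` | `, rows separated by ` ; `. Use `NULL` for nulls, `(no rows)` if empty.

Rows where amount < -105 → amount values: [-113, -153].
AVG = -266 / 2 (rounded to 2 dp).

-133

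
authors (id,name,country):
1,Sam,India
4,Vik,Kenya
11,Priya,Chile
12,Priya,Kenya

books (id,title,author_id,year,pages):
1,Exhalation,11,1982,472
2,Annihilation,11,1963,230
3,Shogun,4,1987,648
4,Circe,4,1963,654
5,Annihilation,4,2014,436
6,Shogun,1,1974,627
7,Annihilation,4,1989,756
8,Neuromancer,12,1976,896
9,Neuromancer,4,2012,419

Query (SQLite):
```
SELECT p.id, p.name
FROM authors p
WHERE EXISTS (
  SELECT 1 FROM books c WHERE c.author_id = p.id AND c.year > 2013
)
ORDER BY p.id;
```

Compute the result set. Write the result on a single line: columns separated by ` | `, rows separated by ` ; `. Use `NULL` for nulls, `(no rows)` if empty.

4 | Vik

For each authors row, check whether any books with matching author_id has year > 2013.
Keep rows where that is true.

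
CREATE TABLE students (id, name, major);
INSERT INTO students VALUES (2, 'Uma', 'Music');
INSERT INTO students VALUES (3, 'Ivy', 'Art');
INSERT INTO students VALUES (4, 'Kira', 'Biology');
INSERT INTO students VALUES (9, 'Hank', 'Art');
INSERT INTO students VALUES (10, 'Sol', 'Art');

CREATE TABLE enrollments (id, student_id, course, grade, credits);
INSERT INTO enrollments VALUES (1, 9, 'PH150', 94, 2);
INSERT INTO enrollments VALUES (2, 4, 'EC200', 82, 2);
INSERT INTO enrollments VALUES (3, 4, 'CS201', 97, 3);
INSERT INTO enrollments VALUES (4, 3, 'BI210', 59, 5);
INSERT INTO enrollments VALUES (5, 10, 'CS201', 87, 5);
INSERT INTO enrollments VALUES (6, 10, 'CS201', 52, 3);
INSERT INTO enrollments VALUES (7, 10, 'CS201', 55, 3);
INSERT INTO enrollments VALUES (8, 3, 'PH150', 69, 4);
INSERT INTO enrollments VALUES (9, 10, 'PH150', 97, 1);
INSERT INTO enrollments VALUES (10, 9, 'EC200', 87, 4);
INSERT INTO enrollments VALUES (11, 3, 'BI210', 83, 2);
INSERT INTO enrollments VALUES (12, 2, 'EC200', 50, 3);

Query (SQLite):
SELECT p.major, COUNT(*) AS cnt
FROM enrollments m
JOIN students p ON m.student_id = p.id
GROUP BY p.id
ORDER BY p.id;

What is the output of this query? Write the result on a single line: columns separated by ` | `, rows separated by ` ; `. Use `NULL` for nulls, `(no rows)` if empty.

Join each enrollments row to its students via student_id.
Group joined rows by students.id; compute COUNT(*) per group.
  2: ids {12} → COUNT(*)=1
  3: ids {4, 8, 11} → COUNT(*)=3
  4: ids {2, 3} → COUNT(*)=2
  9: ids {1, 10} → COUNT(*)=2
  10: ids {5, 6, 7, 9} → COUNT(*)=4

Music | 1 ; Art | 3 ; Biology | 2 ; Art | 2 ; Art | 4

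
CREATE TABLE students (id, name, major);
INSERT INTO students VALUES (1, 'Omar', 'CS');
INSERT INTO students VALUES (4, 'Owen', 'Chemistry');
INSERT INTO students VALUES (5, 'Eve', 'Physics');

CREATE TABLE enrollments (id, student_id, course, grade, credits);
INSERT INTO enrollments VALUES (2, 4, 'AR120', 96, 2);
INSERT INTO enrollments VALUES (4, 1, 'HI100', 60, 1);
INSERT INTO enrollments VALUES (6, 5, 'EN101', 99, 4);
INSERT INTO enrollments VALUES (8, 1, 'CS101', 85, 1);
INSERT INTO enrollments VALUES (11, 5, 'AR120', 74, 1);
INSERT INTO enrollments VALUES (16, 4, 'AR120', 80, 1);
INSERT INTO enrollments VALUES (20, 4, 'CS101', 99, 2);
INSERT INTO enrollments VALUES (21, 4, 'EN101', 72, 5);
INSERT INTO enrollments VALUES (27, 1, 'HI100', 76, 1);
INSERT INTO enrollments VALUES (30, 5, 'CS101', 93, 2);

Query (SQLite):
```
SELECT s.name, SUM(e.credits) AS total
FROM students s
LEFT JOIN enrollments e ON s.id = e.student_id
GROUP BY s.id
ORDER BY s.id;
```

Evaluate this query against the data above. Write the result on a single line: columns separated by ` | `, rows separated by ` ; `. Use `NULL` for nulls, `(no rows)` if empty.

LEFT JOIN keeps every students row; unmatched ones get NULL for enrollments columns.
Group by students.id and compute SUM(e.credits). SUM over an all-NULL group is NULL.
  1: ids {4, 8, 27} → SUM(e.credits)=3
  4: ids {2, 16, 20, 21} → SUM(e.credits)=10
  5: ids {6, 11, 30} → SUM(e.credits)=7

Omar | 3 ; Owen | 10 ; Eve | 7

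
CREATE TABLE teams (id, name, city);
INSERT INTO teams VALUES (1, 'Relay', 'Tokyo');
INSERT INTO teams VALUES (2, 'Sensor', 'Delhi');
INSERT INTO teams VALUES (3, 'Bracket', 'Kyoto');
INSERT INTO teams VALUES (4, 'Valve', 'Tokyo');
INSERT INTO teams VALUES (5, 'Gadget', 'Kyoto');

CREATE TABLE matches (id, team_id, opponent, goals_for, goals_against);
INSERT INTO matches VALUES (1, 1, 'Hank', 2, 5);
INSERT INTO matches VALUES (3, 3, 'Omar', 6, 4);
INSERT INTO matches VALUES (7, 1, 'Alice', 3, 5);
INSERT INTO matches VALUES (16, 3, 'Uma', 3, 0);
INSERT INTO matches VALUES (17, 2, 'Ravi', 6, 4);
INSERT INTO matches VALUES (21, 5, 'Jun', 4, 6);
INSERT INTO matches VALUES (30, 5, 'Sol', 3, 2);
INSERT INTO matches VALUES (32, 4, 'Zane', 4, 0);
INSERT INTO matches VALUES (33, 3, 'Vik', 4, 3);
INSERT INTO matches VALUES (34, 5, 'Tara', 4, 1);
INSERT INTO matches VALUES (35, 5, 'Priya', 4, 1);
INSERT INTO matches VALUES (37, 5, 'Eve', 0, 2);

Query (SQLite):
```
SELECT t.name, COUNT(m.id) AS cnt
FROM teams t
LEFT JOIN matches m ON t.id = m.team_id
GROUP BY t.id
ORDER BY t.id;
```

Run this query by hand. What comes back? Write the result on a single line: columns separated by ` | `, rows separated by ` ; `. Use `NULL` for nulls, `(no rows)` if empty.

LEFT JOIN keeps every teams row; unmatched ones get NULL for matches columns.
Group by teams.id and compute COUNT(m.id). COUNT(col) of an all-NULL group is 0.
  1: ids {1, 7} → COUNT(m.id)=2
  2: ids {17} → COUNT(m.id)=1
  3: ids {3, 16, 33} → COUNT(m.id)=3
  4: ids {32} → COUNT(m.id)=1
  5: ids {21, 30, 34, 35, 37} → COUNT(m.id)=5

Relay | 2 ; Sensor | 1 ; Bracket | 3 ; Valve | 1 ; Gadget | 5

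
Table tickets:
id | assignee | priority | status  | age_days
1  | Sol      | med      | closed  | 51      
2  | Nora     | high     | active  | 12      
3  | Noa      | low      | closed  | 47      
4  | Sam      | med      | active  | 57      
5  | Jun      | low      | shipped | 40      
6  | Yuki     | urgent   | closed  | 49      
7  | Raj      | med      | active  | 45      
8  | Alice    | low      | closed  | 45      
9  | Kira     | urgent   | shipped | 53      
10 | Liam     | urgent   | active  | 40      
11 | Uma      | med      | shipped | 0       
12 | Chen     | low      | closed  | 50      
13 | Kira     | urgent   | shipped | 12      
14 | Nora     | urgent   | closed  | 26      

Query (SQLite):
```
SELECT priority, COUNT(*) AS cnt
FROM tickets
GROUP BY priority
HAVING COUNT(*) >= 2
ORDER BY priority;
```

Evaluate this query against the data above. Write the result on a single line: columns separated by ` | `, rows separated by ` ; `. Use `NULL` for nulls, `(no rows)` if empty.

Partition tickets by priority; compute COUNT(*) within each group.
HAVING: keep groups with count ≥ 2.
  high: ids {2} → COUNT(*)=1
  low: ids {3, 5, 8, 12} → COUNT(*)=4
  med: ids {1, 4, 7, 11} → COUNT(*)=4
  urgent: ids {6, 9, 10, 13, 14} → COUNT(*)=5

low | 4 ; med | 4 ; urgent | 5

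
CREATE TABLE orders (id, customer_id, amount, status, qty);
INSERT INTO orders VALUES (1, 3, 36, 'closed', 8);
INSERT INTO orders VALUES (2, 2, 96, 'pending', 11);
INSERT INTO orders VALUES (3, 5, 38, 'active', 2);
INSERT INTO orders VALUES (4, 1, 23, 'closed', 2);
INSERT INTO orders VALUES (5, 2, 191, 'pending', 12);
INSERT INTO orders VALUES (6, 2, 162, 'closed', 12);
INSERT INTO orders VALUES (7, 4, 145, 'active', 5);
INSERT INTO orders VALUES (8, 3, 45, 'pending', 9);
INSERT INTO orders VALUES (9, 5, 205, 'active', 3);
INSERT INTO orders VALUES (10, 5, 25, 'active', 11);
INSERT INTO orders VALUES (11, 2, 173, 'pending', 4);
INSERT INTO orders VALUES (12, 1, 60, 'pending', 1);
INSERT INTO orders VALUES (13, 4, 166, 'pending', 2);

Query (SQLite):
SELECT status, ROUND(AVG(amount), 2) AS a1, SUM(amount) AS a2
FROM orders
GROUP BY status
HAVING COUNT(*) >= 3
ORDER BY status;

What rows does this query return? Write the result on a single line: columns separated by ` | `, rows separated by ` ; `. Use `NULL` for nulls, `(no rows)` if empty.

Group orders by status.
Per group compute: ROUND(AVG(amount), 2), SUM(amount).
HAVING: drop groups with fewer than 3 rows.
  active: ids {3, 7, 9, 10} → ROUND(AVG(amount), 2)=103.25, SUM(amount)=413
  closed: ids {1, 4, 6} → ROUND(AVG(amount), 2)=73.67, SUM(amount)=221
  pending: ids {2, 5, 8, 11, 12, 13} → ROUND(AVG(amount), 2)=121.83, SUM(amount)=731

active | 103.25 | 413 ; closed | 73.67 | 221 ; pending | 121.83 | 731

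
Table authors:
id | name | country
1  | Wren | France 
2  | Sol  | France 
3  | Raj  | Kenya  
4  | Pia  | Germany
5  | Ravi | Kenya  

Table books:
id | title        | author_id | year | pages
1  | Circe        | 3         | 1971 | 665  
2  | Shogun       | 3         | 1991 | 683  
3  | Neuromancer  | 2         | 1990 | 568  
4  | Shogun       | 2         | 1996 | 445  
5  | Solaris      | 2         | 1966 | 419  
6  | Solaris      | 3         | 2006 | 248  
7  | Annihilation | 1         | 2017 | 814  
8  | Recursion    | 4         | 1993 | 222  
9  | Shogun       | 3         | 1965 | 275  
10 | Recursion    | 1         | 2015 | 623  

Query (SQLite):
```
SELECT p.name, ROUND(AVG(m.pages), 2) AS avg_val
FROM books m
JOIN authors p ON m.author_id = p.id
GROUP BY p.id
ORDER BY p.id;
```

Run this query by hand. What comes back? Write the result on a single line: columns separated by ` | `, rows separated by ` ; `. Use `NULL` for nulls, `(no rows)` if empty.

Wren | 718.5 ; Sol | 477.33 ; Raj | 467.75 ; Pia | 222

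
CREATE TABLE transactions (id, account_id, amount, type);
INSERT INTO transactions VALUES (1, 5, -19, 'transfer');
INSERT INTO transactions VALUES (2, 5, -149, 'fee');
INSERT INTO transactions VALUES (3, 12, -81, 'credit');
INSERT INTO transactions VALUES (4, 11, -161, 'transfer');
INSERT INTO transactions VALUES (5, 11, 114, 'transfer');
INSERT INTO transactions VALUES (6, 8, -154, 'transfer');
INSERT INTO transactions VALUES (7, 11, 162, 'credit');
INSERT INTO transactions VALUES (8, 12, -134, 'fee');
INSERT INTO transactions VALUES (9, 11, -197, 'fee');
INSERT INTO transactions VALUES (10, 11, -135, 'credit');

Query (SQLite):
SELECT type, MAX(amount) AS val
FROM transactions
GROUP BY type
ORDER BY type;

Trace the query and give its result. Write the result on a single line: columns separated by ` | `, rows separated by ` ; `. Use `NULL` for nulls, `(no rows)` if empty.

credit | 162 ; fee | -134 ; transfer | 114

Partition transactions by type; compute MAX(amount) within each group.
  credit: ids {3, 7, 10} → MAX(amount)=162
  fee: ids {2, 8, 9} → MAX(amount)=-134
  transfer: ids {1, 4, 5, 6} → MAX(amount)=114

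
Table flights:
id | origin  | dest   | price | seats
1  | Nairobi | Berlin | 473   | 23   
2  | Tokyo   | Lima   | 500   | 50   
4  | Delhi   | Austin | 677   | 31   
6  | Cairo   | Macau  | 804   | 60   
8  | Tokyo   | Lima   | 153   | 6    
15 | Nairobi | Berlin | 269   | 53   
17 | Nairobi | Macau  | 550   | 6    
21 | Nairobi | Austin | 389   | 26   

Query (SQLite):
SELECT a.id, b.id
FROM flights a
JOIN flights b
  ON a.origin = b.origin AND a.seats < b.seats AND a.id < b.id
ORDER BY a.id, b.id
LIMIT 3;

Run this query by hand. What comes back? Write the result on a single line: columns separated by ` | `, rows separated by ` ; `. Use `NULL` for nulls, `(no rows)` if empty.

1 | 15 ; 1 | 21 ; 17 | 21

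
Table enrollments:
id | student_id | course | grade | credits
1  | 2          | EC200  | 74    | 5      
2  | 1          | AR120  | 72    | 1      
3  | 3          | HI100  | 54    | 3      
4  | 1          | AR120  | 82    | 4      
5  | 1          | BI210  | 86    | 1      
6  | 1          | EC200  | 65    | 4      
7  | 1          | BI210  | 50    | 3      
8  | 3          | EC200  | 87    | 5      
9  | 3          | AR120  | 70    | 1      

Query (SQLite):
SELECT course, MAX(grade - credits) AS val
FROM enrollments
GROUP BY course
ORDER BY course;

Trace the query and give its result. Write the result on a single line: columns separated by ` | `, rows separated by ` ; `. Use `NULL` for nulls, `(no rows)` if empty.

AR120 | 78 ; BI210 | 85 ; EC200 | 82 ; HI100 | 51

For each row compute grade - credits.
Group by course; take MAX of the expression per group.
  AR120: ids {2, 4, 9} → MAX(grade - credits)=78
  BI210: ids {5, 7} → MAX(grade - credits)=85
  EC200: ids {1, 6, 8} → MAX(grade - credits)=82
  HI100: ids {3} → MAX(grade - credits)=51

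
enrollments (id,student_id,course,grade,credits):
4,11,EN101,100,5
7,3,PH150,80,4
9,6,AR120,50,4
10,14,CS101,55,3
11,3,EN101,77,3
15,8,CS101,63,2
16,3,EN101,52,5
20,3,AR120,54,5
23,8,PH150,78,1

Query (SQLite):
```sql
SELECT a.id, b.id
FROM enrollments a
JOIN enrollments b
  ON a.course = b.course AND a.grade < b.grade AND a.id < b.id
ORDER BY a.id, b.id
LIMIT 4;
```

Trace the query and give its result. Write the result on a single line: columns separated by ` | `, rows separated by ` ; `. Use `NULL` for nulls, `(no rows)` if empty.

9 | 20 ; 10 | 15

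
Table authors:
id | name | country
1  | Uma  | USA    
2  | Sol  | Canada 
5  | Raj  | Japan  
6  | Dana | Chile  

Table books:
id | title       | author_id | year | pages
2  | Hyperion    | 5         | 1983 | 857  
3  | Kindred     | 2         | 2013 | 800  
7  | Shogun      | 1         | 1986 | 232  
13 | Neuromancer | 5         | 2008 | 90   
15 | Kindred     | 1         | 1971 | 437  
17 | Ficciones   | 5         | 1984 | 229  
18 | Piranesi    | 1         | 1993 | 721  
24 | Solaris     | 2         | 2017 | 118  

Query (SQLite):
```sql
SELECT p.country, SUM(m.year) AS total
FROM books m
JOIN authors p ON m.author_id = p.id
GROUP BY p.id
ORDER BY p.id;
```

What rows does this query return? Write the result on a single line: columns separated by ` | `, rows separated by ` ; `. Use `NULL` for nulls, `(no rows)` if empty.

USA | 5950 ; Canada | 4030 ; Japan | 5975

Join each books row to its authors via author_id.
Group joined rows by authors.id; compute SUM(m.year) per group.
  1: ids {7, 15, 18} → SUM(m.year)=5950
  2: ids {3, 24} → SUM(m.year)=4030
  5: ids {2, 13, 17} → SUM(m.year)=5975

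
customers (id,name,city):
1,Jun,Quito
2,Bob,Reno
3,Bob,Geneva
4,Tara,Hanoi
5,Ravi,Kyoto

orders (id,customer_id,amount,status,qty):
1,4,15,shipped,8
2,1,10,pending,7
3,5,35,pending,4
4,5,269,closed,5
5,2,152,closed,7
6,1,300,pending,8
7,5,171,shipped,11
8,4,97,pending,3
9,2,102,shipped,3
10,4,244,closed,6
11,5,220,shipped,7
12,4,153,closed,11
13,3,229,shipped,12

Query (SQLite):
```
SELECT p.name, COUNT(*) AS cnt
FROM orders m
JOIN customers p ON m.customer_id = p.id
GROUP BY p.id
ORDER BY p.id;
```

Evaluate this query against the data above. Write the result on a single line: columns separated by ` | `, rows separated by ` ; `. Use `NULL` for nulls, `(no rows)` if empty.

Jun | 2 ; Bob | 2 ; Bob | 1 ; Tara | 4 ; Ravi | 4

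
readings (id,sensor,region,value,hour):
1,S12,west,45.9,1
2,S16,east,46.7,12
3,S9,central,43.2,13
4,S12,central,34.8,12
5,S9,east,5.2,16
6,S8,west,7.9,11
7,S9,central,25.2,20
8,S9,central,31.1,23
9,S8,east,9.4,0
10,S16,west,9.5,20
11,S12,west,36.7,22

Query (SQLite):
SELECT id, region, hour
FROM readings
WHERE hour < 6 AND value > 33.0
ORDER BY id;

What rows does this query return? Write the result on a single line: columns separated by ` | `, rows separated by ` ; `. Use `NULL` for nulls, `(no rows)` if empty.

hour < 6: ids {1, 9}
value > 33.0: ids {1, 2, 3, 4, 11}
Combine with AND.

1 | west | 1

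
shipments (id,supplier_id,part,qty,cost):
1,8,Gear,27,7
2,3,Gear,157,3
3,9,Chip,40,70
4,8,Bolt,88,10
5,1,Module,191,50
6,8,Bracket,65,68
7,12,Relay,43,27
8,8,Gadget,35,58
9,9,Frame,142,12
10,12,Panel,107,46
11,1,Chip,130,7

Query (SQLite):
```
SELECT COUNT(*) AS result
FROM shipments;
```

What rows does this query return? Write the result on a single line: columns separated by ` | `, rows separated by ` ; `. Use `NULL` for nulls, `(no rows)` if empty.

All qty values: [27, 157, 40, 88, 191, 65, 43, 35, 142, 107, 130].
COUNT(*) counts rows → 11.

11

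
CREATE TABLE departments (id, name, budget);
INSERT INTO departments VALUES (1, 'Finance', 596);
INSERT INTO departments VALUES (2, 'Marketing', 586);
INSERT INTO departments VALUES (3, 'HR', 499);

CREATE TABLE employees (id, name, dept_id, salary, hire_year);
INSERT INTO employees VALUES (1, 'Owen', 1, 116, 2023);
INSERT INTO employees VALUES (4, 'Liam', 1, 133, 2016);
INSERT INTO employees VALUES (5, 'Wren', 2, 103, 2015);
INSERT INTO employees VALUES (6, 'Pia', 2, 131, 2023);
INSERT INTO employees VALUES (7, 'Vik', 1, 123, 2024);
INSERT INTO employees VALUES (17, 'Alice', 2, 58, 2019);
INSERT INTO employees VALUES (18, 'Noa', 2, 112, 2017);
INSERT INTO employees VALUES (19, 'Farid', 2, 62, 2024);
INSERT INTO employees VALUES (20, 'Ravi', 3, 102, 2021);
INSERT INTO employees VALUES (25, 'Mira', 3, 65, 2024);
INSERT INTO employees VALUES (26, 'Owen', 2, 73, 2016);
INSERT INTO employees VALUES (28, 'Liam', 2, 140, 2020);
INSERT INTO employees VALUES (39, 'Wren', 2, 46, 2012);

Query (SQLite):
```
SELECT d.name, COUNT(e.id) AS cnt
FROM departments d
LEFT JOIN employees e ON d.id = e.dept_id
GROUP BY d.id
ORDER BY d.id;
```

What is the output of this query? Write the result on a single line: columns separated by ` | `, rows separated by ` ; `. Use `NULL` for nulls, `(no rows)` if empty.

LEFT JOIN keeps every departments row; unmatched ones get NULL for employees columns.
Group by departments.id and compute COUNT(e.id). COUNT(col) of an all-NULL group is 0.
  1: ids {1, 4, 7} → COUNT(e.id)=3
  2: ids {5, 6, 17, 18, 19, 26, 28, 39} → COUNT(e.id)=8
  3: ids {20, 25} → COUNT(e.id)=2

Finance | 3 ; Marketing | 8 ; HR | 2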